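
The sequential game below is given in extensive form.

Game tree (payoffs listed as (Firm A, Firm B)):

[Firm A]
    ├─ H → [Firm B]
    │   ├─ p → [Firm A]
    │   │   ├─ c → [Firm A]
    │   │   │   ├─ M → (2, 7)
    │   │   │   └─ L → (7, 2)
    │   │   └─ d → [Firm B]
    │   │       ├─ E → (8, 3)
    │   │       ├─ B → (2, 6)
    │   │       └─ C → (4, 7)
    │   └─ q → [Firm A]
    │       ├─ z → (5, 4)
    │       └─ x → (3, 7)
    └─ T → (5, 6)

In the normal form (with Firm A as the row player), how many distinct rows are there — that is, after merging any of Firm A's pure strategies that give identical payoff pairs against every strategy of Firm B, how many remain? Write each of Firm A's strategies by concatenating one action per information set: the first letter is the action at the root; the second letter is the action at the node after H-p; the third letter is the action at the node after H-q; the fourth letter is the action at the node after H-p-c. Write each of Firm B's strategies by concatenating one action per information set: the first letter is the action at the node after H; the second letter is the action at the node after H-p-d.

7

Firm A has 16 pure strategies: HczM, HczL, HcxM, HcxL, HdzM, HdzL, HdxM, HdxL, TczM, TczL, TcxM, TcxL, TdzM, TdzL, TdxM, TdxL. Columns: pE, pB, pC, qE, qB, qC.
{HczM} → row (2,7) (2,7) (2,7) (5,4) (5,4) (5,4)
{HczL} → row (7,2) (7,2) (7,2) (5,4) (5,4) (5,4)
{HcxM} → row (2,7) (2,7) (2,7) (3,7) (3,7) (3,7)
{HcxL} → row (7,2) (7,2) (7,2) (3,7) (3,7) (3,7)
{HdzM, HdzL} → row (8,3) (2,6) (4,7) (5,4) (5,4) (5,4)
{HdxM, HdxL} → row (8,3) (2,6) (4,7) (3,7) (3,7) (3,7)
{TczM, TczL, TcxM, TcxL, TdzM, TdzL, TdxM, TdxL} → row (5,6) (5,6) (5,6) (5,6) (5,6) (5,6)
That's 7 distinct rows out of 16 strategies.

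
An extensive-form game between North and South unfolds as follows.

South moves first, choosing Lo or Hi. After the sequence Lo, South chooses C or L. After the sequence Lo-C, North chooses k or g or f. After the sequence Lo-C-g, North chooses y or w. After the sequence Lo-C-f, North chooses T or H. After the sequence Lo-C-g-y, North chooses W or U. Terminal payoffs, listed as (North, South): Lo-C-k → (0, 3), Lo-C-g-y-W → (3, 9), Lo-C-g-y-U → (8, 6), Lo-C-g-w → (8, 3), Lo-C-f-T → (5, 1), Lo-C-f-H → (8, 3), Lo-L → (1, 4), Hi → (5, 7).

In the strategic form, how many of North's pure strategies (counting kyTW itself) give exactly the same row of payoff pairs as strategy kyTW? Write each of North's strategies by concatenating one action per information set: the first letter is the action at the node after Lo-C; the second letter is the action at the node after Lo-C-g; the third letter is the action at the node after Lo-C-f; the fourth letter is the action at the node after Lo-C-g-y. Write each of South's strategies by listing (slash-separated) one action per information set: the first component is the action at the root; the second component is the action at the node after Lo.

8

Row for kyTW (columns Lo/C, Lo/L, Hi/C, Hi/L): (0,3) (1,4) (5,7) (5,7).
Under kyTW, North's choice at the node after Lo-C-g and at the node after Lo-C-f and at the node after Lo-C-g-y can never be reached regardless of what South does, so varying those choices leaves every outcome unchanged.
Holding the reachable choices fixed and varying the unreachable ones freely already gives 2 × 2 × 2 = 8 equivalent strategies.
No other strategy reproduces this row, so those 8 are the full class: kyTW, kyTU, kyHW, kyHU, kwTW, kwTU, kwHW, kwHU.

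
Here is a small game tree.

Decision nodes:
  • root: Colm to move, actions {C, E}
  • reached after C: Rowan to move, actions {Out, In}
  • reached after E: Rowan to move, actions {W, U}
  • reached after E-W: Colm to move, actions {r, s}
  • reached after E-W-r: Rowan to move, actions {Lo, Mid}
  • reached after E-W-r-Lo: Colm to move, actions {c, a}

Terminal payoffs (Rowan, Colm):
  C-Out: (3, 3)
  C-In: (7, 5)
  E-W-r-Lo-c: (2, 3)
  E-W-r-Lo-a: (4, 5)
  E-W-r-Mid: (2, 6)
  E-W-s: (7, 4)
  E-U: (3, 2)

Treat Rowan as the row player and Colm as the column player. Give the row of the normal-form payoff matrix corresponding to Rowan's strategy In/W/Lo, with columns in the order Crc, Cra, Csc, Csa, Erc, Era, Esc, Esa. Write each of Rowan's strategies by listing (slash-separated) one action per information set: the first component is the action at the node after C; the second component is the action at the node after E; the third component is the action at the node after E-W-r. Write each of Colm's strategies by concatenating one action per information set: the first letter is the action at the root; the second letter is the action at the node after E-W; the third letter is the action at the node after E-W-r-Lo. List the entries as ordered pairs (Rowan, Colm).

(7,5) (7,5) (7,5) (7,5) (2,3) (4,5) (7,4) (7,4)

vs Crc: Colm plays C → Rowan plays In at [C] → (7, 5)
vs Cra: Colm plays C → Rowan plays In at [C] → (7, 5)
vs Csc: Colm plays C → Rowan plays In at [C] → (7, 5)
vs Csa: Colm plays C → Rowan plays In at [C] → (7, 5)
vs Erc: Colm plays E → Rowan plays W at [E] → Colm plays r at [E-W] → Rowan plays Lo at [E-W-r] → Colm plays c at [E-W-r-Lo] → (2, 3)
vs Era: Colm plays E → Rowan plays W at [E] → Colm plays r at [E-W] → Rowan plays Lo at [E-W-r] → Colm plays a at [E-W-r-Lo] → (4, 5)
vs Esc: Colm plays E → Rowan plays W at [E] → Colm plays s at [E-W] → (7, 4)
vs Esa: Colm plays E → Rowan plays W at [E] → Colm plays s at [E-W] → (7, 4)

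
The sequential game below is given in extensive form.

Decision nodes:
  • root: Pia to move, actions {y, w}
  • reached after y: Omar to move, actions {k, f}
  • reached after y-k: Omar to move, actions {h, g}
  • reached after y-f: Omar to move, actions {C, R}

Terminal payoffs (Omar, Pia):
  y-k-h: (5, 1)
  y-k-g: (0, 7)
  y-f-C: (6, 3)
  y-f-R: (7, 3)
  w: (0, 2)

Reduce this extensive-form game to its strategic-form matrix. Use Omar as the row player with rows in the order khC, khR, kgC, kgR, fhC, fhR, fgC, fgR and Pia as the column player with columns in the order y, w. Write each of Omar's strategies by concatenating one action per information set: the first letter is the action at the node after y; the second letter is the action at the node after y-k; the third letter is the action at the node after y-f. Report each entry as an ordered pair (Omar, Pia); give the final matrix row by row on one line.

khC: (5,1) (0,2) | khR: (5,1) (0,2) | kgC: (0,7) (0,2) | kgR: (0,7) (0,2) | fhC: (6,3) (0,2) | fhR: (7,3) (0,2) | fgC: (6,3) (0,2) | fgR: (7,3) (0,2)

            y        w
 khC    (5,1)    (0,2)
 khR    (5,1)    (0,2)
 kgC    (0,7)    (0,2)
 kgR    (0,7)    (0,2)
 fhC    (6,3)    (0,2)
 fhR    (7,3)    (0,2)
 fgC    (6,3)    (0,2)
 fgR    (7,3)    (0,2)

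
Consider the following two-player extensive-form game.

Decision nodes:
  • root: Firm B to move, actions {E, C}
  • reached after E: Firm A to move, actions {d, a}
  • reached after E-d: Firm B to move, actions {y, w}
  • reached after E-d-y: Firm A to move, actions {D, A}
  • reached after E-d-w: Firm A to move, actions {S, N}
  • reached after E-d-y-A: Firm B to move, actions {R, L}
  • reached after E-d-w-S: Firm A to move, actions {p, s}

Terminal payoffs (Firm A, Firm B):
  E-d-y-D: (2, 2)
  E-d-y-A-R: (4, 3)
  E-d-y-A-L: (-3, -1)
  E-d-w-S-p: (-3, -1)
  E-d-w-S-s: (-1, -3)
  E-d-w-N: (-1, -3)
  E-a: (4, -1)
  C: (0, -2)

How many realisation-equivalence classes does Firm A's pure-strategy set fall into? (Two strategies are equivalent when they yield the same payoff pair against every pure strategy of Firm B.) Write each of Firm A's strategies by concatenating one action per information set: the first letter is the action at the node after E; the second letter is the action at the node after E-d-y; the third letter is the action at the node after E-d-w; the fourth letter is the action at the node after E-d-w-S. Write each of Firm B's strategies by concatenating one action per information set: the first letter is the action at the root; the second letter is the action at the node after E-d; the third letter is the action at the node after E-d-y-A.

5

Firm A has 16 pure strategies: dDSp, dDSs, dDNp, dDNs, dASp, dASs, dANp, dANs, aDSp, aDSs, aDNp, aDNs, aASp, aASs, aANp, aANs. Columns: EyR, EyL, EwR, EwL, CyR, CyL, CwR, CwL.
{dDSp} → row (2,2) (2,2) (-3,-1) (-3,-1) (0,-2) (0,-2) (0,-2) (0,-2)
{dDSs, dDNp, dDNs} → row (2,2) (2,2) (-1,-3) (-1,-3) (0,-2) (0,-2) (0,-2) (0,-2)
{dASp} → row (4,3) (-3,-1) (-3,-1) (-3,-1) (0,-2) (0,-2) (0,-2) (0,-2)
{dASs, dANp, dANs} → row (4,3) (-3,-1) (-1,-3) (-1,-3) (0,-2) (0,-2) (0,-2) (0,-2)
{aDSp, aDSs, aDNp, aDNs, aASp, aASs, aANp, aANs} → row (4,-1) (4,-1) (4,-1) (4,-1) (0,-2) (0,-2) (0,-2) (0,-2)
That's 5 distinct rows out of 16 strategies.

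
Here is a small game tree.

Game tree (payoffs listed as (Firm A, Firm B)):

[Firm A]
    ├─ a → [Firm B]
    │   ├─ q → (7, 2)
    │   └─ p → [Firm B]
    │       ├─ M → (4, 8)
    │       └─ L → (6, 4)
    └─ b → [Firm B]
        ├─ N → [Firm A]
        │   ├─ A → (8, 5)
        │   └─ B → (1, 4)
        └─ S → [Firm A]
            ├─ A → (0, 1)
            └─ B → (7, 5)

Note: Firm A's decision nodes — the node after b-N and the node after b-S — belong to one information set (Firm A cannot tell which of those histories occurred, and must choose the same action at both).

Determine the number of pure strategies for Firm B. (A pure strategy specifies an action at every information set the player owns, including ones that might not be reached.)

8

Firm B owns the node after a with actions {q, p} — two choices.
Firm B owns the node after b with actions {N, S} — two choices.
Firm B owns the node after a-p with actions {M, L} — two choices.
A pure strategy fixes one action at each information set independently, so the count is the product 2 × 2 × 2 = 8.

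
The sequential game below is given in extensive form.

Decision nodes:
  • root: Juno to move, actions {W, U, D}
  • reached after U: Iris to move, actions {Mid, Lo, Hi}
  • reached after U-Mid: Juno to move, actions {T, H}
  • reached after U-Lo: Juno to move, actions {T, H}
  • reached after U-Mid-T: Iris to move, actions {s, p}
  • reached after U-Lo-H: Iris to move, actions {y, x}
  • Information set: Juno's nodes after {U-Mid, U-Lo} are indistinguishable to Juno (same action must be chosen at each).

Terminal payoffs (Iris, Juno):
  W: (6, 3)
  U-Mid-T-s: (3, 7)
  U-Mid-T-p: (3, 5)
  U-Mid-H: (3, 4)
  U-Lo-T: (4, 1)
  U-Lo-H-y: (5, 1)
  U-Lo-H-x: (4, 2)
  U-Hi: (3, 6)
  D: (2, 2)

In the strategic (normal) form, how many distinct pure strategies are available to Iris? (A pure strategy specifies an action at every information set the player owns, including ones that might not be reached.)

Iris owns the node after U with actions {Mid, Lo, Hi} — three choices.
Iris owns the node after U-Mid-T with actions {s, p} — two choices.
Iris owns the node after U-Lo-H with actions {y, x} — two choices.
A pure strategy fixes one action at each information set independently, so the count is the product 3 × 2 × 2 = 12.

12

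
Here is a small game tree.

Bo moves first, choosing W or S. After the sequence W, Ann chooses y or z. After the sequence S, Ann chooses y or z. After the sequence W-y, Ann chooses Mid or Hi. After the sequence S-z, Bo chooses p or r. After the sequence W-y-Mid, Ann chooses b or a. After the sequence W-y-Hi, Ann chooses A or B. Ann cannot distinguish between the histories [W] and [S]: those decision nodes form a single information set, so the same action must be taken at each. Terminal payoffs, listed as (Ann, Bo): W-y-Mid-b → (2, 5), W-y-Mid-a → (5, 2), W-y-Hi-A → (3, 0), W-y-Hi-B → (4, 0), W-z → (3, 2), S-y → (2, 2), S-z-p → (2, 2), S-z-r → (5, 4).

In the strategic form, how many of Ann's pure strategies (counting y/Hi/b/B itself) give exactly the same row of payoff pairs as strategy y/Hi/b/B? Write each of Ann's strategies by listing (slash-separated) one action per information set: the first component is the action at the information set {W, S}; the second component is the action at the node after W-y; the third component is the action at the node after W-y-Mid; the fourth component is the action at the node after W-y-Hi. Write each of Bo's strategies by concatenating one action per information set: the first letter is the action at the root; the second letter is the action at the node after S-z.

Row for y/Hi/b/B (columns Wp, Wr, Sp, Sr): (4,0) (4,0) (2,2) (2,2).
Under y/Hi/b/B, Ann's choice at the node after W-y-Mid can never be reached regardless of what Bo does, so varying those choices leaves every outcome unchanged.
Holding the reachable choices fixed and varying the unreachable one freely already gives 2 equivalent strategies.
No other strategy reproduces this row, so those 2 are the full class: y/Hi/b/B, y/Hi/a/B.

2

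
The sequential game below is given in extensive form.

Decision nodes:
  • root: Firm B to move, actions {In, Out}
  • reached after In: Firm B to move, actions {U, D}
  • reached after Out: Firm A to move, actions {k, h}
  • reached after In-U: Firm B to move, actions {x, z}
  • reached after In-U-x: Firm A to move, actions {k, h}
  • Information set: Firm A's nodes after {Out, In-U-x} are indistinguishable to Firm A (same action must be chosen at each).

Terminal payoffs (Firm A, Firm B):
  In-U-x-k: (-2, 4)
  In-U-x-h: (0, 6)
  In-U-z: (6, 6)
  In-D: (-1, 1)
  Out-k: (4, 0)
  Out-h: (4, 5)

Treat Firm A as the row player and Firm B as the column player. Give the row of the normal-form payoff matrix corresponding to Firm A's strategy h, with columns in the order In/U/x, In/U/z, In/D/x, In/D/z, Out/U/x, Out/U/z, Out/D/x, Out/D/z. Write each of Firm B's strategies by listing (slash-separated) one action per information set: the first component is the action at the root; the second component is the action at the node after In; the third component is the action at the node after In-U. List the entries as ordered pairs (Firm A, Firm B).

(0,6) (6,6) (-1,1) (-1,1) (4,5) (4,5) (4,5) (4,5)

vs In/U/x: Firm B plays In → Firm B plays U at [In] → Firm B plays x at [In-U] → Firm A plays h at [In-U-x] → (0, 6)
vs In/U/z: Firm B plays In → Firm B plays U at [In] → Firm B plays z at [In-U] → (6, 6)
vs In/D/x: Firm B plays In → Firm B plays D at [In] → (-1, 1)
vs In/D/z: Firm B plays In → Firm B plays D at [In] → (-1, 1)
vs Out/U/x: Firm B plays Out → Firm A plays h at [Out] → (4, 5)
vs Out/U/z: Firm B plays Out → Firm A plays h at [Out] → (4, 5)
vs Out/D/x: Firm B plays Out → Firm A plays h at [Out] → (4, 5)
vs Out/D/z: Firm B plays Out → Firm A plays h at [Out] → (4, 5)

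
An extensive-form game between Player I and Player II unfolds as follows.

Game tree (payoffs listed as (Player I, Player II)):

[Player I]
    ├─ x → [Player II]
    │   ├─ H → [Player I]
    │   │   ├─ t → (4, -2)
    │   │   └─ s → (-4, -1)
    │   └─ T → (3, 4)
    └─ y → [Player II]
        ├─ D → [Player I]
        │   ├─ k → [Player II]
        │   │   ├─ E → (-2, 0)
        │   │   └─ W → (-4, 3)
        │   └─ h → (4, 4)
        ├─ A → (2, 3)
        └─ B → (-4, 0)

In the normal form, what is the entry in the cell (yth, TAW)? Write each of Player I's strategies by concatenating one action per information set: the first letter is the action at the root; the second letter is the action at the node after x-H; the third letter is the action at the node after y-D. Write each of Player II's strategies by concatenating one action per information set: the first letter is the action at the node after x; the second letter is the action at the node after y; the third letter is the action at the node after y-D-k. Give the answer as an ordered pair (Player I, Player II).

Trace the play path from the root:
  Player I plays y
  Player II plays A at [y]
→ terminal payoff (2, 3).
(Player I's choice at the node after x-H is never reached on this path, so it doesn't affect the outcome.)

(2, 3)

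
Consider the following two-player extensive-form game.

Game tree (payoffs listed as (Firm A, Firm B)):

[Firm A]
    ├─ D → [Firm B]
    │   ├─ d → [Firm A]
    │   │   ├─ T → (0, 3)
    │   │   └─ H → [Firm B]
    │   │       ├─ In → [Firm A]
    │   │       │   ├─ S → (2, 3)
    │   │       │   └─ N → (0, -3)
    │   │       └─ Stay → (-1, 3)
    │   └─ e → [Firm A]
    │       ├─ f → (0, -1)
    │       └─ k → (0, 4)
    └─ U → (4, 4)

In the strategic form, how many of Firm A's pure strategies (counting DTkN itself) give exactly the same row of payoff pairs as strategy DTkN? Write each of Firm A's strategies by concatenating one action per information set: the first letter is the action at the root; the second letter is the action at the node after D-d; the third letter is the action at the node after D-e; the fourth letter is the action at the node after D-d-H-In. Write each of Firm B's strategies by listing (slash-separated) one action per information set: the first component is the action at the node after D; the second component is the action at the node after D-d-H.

Row for DTkN (columns d/In, d/Stay, e/In, e/Stay): (0,3) (0,3) (0,4) (0,4).
Under DTkN, Firm A's choice at the node after D-d-H-In can never be reached regardless of what Firm B does, so varying those choices leaves every outcome unchanged.
Holding the reachable choices fixed and varying the unreachable one freely already gives 2 equivalent strategies.
No other strategy reproduces this row, so those 2 are the full class: DTkS, DTkN.

2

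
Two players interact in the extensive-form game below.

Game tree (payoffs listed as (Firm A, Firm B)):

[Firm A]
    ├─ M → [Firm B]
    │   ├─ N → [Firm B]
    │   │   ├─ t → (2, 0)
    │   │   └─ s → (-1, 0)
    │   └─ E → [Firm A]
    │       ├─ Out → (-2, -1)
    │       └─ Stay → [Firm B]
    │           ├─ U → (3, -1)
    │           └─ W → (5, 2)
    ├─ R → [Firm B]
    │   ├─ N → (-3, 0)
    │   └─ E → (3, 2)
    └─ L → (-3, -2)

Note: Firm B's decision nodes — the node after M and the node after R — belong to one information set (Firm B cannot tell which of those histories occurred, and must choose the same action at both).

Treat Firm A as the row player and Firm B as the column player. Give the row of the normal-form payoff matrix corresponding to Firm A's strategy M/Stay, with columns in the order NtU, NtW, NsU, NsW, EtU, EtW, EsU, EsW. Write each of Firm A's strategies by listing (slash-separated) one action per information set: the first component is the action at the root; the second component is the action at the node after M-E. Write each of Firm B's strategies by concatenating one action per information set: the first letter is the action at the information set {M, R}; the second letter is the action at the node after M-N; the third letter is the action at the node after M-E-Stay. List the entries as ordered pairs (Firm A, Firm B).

vs NtU: Firm A plays M → Firm B plays N at [M] → Firm B plays t at [M-N] → (2, 0)
vs NtW: Firm A plays M → Firm B plays N at [M] → Firm B plays t at [M-N] → (2, 0)
vs NsU: Firm A plays M → Firm B plays N at [M] → Firm B plays s at [M-N] → (-1, 0)
vs NsW: Firm A plays M → Firm B plays N at [M] → Firm B plays s at [M-N] → (-1, 0)
vs EtU: Firm A plays M → Firm B plays E at [M] → Firm A plays Stay at [M-E] → Firm B plays U at [M-E-Stay] → (3, -1)
vs EtW: Firm A plays M → Firm B plays E at [M] → Firm A plays Stay at [M-E] → Firm B plays W at [M-E-Stay] → (5, 2)
vs EsU: Firm A plays M → Firm B plays E at [M] → Firm A plays Stay at [M-E] → Firm B plays U at [M-E-Stay] → (3, -1)
vs EsW: Firm A plays M → Firm B plays E at [M] → Firm A plays Stay at [M-E] → Firm B plays W at [M-E-Stay] → (5, 2)

(2,0) (2,0) (-1,0) (-1,0) (3,-1) (5,2) (3,-1) (5,2)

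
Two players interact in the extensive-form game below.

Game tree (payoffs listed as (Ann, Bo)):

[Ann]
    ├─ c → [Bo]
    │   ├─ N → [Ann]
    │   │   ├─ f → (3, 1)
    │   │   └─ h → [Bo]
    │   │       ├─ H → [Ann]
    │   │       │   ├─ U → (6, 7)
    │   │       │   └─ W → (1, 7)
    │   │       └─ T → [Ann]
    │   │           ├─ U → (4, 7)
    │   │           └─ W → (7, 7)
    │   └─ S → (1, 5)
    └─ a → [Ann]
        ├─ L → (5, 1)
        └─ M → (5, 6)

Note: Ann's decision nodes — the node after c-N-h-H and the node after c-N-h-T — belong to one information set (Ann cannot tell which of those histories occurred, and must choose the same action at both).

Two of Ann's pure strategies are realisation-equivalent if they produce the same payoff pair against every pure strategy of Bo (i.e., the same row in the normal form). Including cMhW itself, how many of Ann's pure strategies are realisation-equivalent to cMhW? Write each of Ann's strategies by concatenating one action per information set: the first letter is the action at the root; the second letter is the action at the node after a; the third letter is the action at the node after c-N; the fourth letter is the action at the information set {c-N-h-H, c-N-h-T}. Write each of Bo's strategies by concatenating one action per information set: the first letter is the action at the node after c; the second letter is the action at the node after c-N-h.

Row for cMhW (columns NH, NT, SH, ST): (1,7) (7,7) (1,5) (1,5).
Under cMhW, Ann's choice at the node after a can never be reached regardless of what Bo does, so varying those choices leaves every outcome unchanged.
Holding the reachable choices fixed and varying the unreachable one freely already gives 2 equivalent strategies.
No other strategy reproduces this row, so those 2 are the full class: cLhW, cMhW.

2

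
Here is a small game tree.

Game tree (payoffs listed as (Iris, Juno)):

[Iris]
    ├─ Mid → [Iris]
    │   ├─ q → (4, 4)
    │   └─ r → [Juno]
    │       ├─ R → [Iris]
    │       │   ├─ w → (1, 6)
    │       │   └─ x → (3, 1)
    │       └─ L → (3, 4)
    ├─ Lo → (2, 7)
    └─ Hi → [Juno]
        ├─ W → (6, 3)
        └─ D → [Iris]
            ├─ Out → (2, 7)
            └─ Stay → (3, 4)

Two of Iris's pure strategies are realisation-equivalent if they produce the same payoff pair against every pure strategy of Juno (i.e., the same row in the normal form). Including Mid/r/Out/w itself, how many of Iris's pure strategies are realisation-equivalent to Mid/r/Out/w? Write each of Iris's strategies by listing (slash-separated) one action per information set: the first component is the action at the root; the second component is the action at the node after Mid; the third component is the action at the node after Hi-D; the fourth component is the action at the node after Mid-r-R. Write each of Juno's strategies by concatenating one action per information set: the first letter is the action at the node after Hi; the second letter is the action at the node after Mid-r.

2

Row for Mid/r/Out/w (columns WR, WL, DR, DL): (1,6) (3,4) (1,6) (3,4).
Under Mid/r/Out/w, Iris's choice at the node after Hi-D can never be reached regardless of what Juno does, so varying those choices leaves every outcome unchanged.
Holding the reachable choices fixed and varying the unreachable one freely already gives 2 equivalent strategies.
No other strategy reproduces this row, so those 2 are the full class: Mid/r/Out/w, Mid/r/Stay/w.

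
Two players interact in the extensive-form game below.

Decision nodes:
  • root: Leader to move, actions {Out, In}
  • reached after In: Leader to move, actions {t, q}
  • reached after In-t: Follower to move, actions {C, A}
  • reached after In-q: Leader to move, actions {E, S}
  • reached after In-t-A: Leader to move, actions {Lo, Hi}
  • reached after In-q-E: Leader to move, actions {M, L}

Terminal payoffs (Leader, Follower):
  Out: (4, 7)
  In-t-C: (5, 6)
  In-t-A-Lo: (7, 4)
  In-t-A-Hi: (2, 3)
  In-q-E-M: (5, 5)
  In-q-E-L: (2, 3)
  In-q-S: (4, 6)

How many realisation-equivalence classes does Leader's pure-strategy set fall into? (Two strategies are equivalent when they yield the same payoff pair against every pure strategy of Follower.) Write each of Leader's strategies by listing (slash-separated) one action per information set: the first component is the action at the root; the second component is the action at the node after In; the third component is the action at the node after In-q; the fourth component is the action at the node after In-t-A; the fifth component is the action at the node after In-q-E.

Leader has 32 pure strategies: Out/t/E/Lo/M, Out/t/E/Lo/L, Out/t/E/Hi/M, Out/t/E/Hi/L, Out/t/S/Lo/M, Out/t/S/Lo/L, Out/t/S/Hi/M, Out/t/S/Hi/L, Out/q/E/Lo/M, Out/q/E/Lo/L, Out/q/E/Hi/M, Out/q/E/Hi/L, Out/q/S/Lo/M, Out/q/S/Lo/L, Out/q/S/Hi/M, Out/q/S/Hi/L, In/t/E/Lo/M, In/t/E/Lo/L, In/t/E/Hi/M, In/t/E/Hi/L, In/t/S/Lo/M, In/t/S/Lo/L, In/t/S/Hi/M, In/t/S/Hi/L, In/q/E/Lo/M, In/q/E/Lo/L, In/q/E/Hi/M, In/q/E/Hi/L, In/q/S/Lo/M, In/q/S/Lo/L, In/q/S/Hi/M, In/q/S/Hi/L. Columns: C, A.
{Out/t/E/Lo/M, Out/t/E/Lo/L, Out/t/E/Hi/M, Out/t/E/Hi/L, Out/t/S/Lo/M, Out/t/S/Lo/L, Out/t/S/Hi/M, Out/t/S/Hi/L, Out/q/E/Lo/M, Out/q/E/Lo/L, Out/q/E/Hi/M, Out/q/E/Hi/L, Out/q/S/Lo/M, Out/q/S/Lo/L, Out/q/S/Hi/M, Out/q/S/Hi/L} → row (4,7) (4,7)
{In/t/E/Lo/M, In/t/E/Lo/L, In/t/S/Lo/M, In/t/S/Lo/L} → row (5,6) (7,4)
{In/t/E/Hi/M, In/t/E/Hi/L, In/t/S/Hi/M, In/t/S/Hi/L} → row (5,6) (2,3)
{In/q/E/Lo/M, In/q/E/Hi/M} → row (5,5) (5,5)
{In/q/E/Lo/L, In/q/E/Hi/L} → row (2,3) (2,3)
{In/q/S/Lo/M, In/q/S/Lo/L, In/q/S/Hi/M, In/q/S/Hi/L} → row (4,6) (4,6)
That's 6 distinct rows out of 32 strategies.

6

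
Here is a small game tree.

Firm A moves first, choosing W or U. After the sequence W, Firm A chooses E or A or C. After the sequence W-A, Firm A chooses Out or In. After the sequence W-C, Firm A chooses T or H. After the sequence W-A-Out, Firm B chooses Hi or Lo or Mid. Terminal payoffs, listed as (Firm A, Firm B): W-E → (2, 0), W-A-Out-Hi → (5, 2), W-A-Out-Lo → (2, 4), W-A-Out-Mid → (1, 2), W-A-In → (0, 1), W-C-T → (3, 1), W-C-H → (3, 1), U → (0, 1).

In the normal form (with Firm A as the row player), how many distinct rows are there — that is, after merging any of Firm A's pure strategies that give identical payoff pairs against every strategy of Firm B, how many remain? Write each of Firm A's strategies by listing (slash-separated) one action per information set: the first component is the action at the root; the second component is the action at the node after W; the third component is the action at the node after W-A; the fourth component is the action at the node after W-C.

4

Firm A has 24 pure strategies: W/E/Out/T, W/E/Out/H, W/E/In/T, W/E/In/H, W/A/Out/T, W/A/Out/H, W/A/In/T, W/A/In/H, W/C/Out/T, W/C/Out/H, W/C/In/T, W/C/In/H, U/E/Out/T, U/E/Out/H, U/E/In/T, U/E/In/H, U/A/Out/T, U/A/Out/H, U/A/In/T, U/A/In/H, U/C/Out/T, U/C/Out/H, U/C/In/T, U/C/In/H. Columns: Hi, Lo, Mid.
{W/E/Out/T, W/E/Out/H, W/E/In/T, W/E/In/H} → row (2,0) (2,0) (2,0)
{W/A/Out/T, W/A/Out/H} → row (5,2) (2,4) (1,2)
{W/A/In/T, W/A/In/H, U/E/Out/T, U/E/Out/H, U/E/In/T, U/E/In/H, U/A/Out/T, U/A/Out/H, U/A/In/T, U/A/In/H, U/C/Out/T, U/C/Out/H, U/C/In/T, U/C/In/H} → row (0,1) (0,1) (0,1)
{W/C/Out/T, W/C/Out/H, W/C/In/T, W/C/In/H} → row (3,1) (3,1) (3,1)
That's 4 distinct rows out of 24 strategies.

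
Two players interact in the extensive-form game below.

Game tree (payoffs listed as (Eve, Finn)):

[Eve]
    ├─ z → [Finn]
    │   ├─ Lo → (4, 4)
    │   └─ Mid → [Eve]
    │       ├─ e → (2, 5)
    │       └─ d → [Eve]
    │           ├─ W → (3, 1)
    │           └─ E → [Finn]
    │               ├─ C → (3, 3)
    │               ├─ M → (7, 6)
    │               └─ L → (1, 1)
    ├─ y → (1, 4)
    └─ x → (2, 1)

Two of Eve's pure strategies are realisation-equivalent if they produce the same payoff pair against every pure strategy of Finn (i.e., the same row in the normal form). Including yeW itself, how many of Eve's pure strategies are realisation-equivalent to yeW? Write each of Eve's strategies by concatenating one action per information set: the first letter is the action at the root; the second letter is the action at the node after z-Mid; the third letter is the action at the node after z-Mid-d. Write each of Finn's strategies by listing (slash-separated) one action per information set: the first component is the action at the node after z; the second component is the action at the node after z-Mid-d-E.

Row for yeW (columns Lo/C, Lo/M, Lo/L, Mid/C, Mid/M, Mid/L): (1,4) (1,4) (1,4) (1,4) (1,4) (1,4).
Under yeW, Eve's choice at the node after z-Mid and at the node after z-Mid-d can never be reached regardless of what Finn does, so varying those choices leaves every outcome unchanged.
Holding the reachable choices fixed and varying the unreachable ones freely already gives 2 × 2 = 4 equivalent strategies.
No other strategy reproduces this row, so those 4 are the full class: yeW, yeE, ydW, ydE.

4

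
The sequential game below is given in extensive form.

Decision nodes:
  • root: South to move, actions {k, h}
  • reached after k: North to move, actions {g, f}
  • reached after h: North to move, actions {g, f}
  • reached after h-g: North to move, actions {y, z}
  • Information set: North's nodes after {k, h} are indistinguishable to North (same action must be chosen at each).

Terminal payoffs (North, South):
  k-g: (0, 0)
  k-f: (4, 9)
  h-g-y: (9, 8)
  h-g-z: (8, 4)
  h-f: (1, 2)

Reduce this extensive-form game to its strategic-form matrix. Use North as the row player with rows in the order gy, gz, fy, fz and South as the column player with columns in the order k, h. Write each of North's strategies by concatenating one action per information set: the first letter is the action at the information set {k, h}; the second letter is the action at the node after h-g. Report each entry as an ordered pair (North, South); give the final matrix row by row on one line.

Row gy: k→(0,0), h→(9,8)
Row gz: k→(0,0), h→(8,4)
Row fy: k→(4,9), h→(1,2)
Row fz: k→(4,9), h→(1,2)

gy: (0,0) (9,8) | gz: (0,0) (8,4) | fy: (4,9) (1,2) | fz: (4,9) (1,2)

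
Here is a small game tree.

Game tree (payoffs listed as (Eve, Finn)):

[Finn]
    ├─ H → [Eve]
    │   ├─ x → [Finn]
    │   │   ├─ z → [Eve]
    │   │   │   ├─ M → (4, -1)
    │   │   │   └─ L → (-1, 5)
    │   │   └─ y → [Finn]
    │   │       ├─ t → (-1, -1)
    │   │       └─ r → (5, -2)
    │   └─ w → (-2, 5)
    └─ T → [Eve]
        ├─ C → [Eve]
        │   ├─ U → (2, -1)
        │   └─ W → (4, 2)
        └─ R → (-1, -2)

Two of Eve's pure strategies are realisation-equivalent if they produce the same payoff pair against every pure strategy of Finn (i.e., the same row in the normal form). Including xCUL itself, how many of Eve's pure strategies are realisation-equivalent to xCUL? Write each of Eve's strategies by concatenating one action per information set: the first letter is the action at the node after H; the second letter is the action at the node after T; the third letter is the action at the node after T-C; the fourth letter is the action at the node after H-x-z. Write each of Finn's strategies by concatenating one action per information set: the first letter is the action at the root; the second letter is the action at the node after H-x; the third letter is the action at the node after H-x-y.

Row for xCUL (columns Hzt, Hzr, Hyt, Hyr, Tzt, Tzr, Tyt, Tyr): (-1,5) (-1,5) (-1,-1) (5,-2) (2,-1) (2,-1) (2,-1) (2,-1).
Every one of Eve's information sets is on the play path for some reply by Finn when Eve follows xCUL.
Changing the action at any of them therefore changes at least one column, so only xCUL itself gives this row.

1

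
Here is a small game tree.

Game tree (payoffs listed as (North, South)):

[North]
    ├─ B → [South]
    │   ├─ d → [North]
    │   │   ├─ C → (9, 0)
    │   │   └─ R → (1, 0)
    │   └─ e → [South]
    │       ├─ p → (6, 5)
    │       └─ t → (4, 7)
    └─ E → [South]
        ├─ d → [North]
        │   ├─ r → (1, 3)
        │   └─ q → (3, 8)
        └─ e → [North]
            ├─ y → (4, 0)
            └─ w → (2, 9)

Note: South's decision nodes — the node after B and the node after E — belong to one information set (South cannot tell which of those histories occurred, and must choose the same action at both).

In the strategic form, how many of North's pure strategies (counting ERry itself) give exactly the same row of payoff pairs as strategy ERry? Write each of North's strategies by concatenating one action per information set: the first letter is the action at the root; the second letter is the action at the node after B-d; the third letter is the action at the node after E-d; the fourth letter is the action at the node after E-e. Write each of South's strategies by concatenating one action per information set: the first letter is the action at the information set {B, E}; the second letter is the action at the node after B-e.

Row for ERry (columns dp, dt, ep, et): (1,3) (1,3) (4,0) (4,0).
Under ERry, North's choice at the node after B-d can never be reached regardless of what South does, so varying those choices leaves every outcome unchanged.
Holding the reachable choices fixed and varying the unreachable one freely already gives 2 equivalent strategies.
No other strategy reproduces this row, so those 2 are the full class: ECry, ERry.

2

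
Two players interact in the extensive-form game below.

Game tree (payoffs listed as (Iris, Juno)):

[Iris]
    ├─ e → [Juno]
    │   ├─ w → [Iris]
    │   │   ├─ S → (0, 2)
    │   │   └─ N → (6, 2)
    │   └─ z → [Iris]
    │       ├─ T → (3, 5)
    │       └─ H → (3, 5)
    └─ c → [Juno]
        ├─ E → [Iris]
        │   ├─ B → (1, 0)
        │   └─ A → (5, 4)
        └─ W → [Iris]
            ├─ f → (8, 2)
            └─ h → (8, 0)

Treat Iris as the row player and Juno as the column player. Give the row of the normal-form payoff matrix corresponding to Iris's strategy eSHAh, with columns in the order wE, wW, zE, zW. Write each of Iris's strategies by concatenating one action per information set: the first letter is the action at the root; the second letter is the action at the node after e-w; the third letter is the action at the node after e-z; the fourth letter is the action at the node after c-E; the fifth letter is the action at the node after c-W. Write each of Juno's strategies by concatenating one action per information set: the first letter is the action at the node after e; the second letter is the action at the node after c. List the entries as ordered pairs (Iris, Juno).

vs wE: Iris plays e → Juno plays w at [e] → Iris plays S at [e-w] → (0, 2)
vs wW: Iris plays e → Juno plays w at [e] → Iris plays S at [e-w] → (0, 2)
vs zE: Iris plays e → Juno plays z at [e] → Iris plays H at [e-z] → (3, 5)
vs zW: Iris plays e → Juno plays z at [e] → Iris plays H at [e-z] → (3, 5)

(0,2) (0,2) (3,5) (3,5)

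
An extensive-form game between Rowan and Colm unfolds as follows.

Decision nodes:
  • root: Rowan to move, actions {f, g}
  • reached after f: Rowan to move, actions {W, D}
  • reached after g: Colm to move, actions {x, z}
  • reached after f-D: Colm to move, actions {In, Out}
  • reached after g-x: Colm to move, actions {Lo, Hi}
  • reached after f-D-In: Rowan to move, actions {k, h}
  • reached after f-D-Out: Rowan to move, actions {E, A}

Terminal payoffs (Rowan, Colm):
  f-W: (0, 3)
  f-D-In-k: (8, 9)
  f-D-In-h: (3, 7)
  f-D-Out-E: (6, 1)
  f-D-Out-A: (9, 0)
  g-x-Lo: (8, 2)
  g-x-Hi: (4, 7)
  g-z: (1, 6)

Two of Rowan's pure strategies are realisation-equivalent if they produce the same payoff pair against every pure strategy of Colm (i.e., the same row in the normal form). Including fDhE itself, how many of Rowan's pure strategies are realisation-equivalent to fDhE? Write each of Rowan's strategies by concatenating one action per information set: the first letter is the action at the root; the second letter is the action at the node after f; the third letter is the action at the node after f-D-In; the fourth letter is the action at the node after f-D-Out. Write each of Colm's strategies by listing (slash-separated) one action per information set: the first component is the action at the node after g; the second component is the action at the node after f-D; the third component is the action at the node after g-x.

1

Row for fDhE (columns x/In/Lo, x/In/Hi, x/Out/Lo, x/Out/Hi, z/In/Lo, z/In/Hi, z/Out/Lo, z/Out/Hi): (3,7) (3,7) (6,1) (6,1) (3,7) (3,7) (6,1) (6,1).
Every one of Rowan's information sets is on the play path for some reply by Colm when Rowan follows fDhE.
Changing the action at any of them therefore changes at least one column, so only fDhE itself gives this row.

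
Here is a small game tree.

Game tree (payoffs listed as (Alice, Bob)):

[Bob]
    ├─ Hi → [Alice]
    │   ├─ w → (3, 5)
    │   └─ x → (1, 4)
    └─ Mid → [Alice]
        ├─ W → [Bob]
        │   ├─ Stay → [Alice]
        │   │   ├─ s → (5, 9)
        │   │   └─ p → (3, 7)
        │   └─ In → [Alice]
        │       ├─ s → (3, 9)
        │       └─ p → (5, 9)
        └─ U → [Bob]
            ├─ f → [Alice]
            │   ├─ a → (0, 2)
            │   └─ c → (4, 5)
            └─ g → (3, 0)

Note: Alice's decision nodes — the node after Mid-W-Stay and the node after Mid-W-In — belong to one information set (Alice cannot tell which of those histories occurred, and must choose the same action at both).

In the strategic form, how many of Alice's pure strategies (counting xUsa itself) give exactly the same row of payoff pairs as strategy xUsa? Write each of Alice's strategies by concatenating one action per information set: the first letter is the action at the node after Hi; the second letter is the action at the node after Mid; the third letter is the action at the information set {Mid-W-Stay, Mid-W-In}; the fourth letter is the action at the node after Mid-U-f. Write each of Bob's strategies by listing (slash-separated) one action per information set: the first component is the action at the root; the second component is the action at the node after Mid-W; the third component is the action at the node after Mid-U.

2

Row for xUsa (columns Hi/Stay/f, Hi/Stay/g, Hi/In/f, Hi/In/g, Mid/Stay/f, Mid/Stay/g, Mid/In/f, Mid/In/g): (1,4) (1,4) (1,4) (1,4) (0,2) (3,0) (0,2) (3,0).
Under xUsa, Alice's choice at the information set {Mid-W-Stay, Mid-W-In} can never be reached regardless of what Bob does, so varying those choices leaves every outcome unchanged.
Holding the reachable choices fixed and varying the unreachable one freely already gives 2 equivalent strategies.
No other strategy reproduces this row, so those 2 are the full class: xUsa, xUpa.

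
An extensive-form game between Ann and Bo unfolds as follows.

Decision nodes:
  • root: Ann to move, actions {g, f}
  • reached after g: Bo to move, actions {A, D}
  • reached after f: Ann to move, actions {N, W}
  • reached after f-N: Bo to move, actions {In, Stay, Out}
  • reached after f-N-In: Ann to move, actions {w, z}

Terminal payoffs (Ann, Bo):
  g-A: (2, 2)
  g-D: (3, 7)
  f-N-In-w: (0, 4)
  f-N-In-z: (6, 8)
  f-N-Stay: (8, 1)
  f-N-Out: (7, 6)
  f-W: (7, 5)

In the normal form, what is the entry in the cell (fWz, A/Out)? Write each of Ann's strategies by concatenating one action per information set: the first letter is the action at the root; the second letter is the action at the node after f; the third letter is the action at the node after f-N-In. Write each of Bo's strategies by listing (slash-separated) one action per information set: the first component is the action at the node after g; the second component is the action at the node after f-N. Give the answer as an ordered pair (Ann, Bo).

(7, 5)

Trace the play path from the root:
  Ann plays f
  Ann plays W at [f]
→ terminal payoff (7, 5).
(Ann's choice at the node after f-N-In is never reached on this path, so it doesn't affect the outcome.)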